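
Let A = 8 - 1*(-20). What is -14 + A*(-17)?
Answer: -490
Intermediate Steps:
A = 28 (A = 8 + 20 = 28)
-14 + A*(-17) = -14 + 28*(-17) = -14 - 476 = -490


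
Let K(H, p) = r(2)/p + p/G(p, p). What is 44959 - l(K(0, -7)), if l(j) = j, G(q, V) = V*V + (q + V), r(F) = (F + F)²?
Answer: 1573652/35 ≈ 44962.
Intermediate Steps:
r(F) = 4*F² (r(F) = (2*F)² = 4*F²)
G(q, V) = V + q + V² (G(q, V) = V² + (V + q) = V + q + V²)
K(H, p) = 16/p + p/(p² + 2*p) (K(H, p) = (4*2²)/p + p/(p + p + p²) = (4*4)/p + p/(p² + 2*p) = 16/p + p/(p² + 2*p))
44959 - l(K(0, -7)) = 44959 - (32 + 17*(-7))/((-7)*(2 - 7)) = 44959 - (-1)*(32 - 119)/(7*(-5)) = 44959 - (-1)*(-1)*(-87)/(7*5) = 44959 - 1*(-87/35) = 44959 + 87/35 = 1573652/35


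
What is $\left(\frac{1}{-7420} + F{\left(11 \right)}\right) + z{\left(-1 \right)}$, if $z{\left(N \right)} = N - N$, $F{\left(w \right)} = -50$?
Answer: $- \frac{371001}{7420} \approx -50.0$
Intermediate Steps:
$z{\left(N \right)} = 0$
$\left(\frac{1}{-7420} + F{\left(11 \right)}\right) + z{\left(-1 \right)} = \left(\frac{1}{-7420} - 50\right) + 0 = \left(- \frac{1}{7420} - 50\right) + 0 = - \frac{371001}{7420} + 0 = - \frac{371001}{7420}$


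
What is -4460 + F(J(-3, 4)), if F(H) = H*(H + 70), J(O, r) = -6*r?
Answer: -5564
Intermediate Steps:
F(H) = H*(70 + H)
-4460 + F(J(-3, 4)) = -4460 + (-6*4)*(70 - 6*4) = -4460 - 24*(70 - 24) = -4460 - 24*46 = -4460 - 1104 = -5564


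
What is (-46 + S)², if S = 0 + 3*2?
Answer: 1600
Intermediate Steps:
S = 6 (S = 0 + 6 = 6)
(-46 + S)² = (-46 + 6)² = (-40)² = 1600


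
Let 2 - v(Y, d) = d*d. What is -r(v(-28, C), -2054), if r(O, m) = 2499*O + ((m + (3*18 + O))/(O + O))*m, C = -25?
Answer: 972628192/623 ≈ 1.5612e+6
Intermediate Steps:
v(Y, d) = 2 - d² (v(Y, d) = 2 - d*d = 2 - d²)
r(O, m) = 2499*O + m*(54 + O + m)/(2*O) (r(O, m) = 2499*O + ((m + (54 + O))/((2*O)))*m = 2499*O + ((54 + O + m)*(1/(2*O)))*m = 2499*O + ((54 + O + m)/(2*O))*m = 2499*O + m*(54 + O + m)/(2*O))
-r(v(-28, C), -2054) = -((-2054)² + 54*(-2054) + (2 - 1*(-25)²)*(-2054 + 4998*(2 - 1*(-25)²)))/(2*(2 - 1*(-25)²)) = -(4218916 - 110916 + (2 - 1*625)*(-2054 + 4998*(2 - 1*625)))/(2*(2 - 1*625)) = -(4218916 - 110916 + (2 - 625)*(-2054 + 4998*(2 - 625)))/(2*(2 - 625)) = -(4218916 - 110916 - 623*(-2054 + 4998*(-623)))/(2*(-623)) = -(-1)*(4218916 - 110916 - 623*(-2054 - 3113754))/(2*623) = -(-1)*(4218916 - 110916 - 623*(-3115808))/(2*623) = -(-1)*(4218916 - 110916 + 1941148384)/(2*623) = -(-1)*1945256384/(2*623) = -1*(-972628192/623) = 972628192/623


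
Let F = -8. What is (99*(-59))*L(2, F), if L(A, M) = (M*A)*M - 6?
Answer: -712602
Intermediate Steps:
L(A, M) = -6 + A*M**2 (L(A, M) = (A*M)*M - 6 = A*M**2 - 6 = -6 + A*M**2)
(99*(-59))*L(2, F) = (99*(-59))*(-6 + 2*(-8)**2) = -5841*(-6 + 2*64) = -5841*(-6 + 128) = -5841*122 = -712602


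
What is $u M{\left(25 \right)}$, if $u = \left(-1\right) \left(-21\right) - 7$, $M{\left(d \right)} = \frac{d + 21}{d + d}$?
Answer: $\frac{322}{25} \approx 12.88$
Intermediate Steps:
$M{\left(d \right)} = \frac{21 + d}{2 d}$
$u = 14$ ($u = 21 - 7 = 14$)
$u M{\left(25 \right)} = 14 \frac{21 + 25}{2 \cdot 25} = 14 \cdot \frac{1}{2} \cdot \frac{1}{25} \cdot 46 = 14 \cdot \frac{23}{25} = \frac{322}{25}$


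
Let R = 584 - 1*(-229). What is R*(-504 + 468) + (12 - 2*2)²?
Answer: -29204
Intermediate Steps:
R = 813 (R = 584 + 229 = 813)
R*(-504 + 468) + (12 - 2*2)² = 813*(-504 + 468) + (12 - 2*2)² = 813*(-36) + (12 - 4)² = -29268 + 8² = -29268 + 64 = -29204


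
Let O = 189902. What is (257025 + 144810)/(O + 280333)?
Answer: 26789/31349 ≈ 0.85454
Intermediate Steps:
(257025 + 144810)/(O + 280333) = (257025 + 144810)/(189902 + 280333) = 401835/470235 = 401835*(1/470235) = 26789/31349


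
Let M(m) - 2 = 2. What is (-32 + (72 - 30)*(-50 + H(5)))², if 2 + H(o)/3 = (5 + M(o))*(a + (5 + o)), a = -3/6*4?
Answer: 44729344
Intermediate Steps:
M(m) = 4 (M(m) = 2 + 2 = 4)
a = -2 (a = -3*⅙*4 = -½*4 = -2)
H(o) = 75 + 27*o (H(o) = -6 + 3*((5 + 4)*(-2 + (5 + o))) = -6 + 3*(9*(3 + o)) = -6 + 3*(27 + 9*o) = -6 + (81 + 27*o) = 75 + 27*o)
(-32 + (72 - 30)*(-50 + H(5)))² = (-32 + (72 - 30)*(-50 + (75 + 27*5)))² = (-32 + 42*(-50 + (75 + 135)))² = (-32 + 42*(-50 + 210))² = (-32 + 42*160)² = (-32 + 6720)² = 6688² = 44729344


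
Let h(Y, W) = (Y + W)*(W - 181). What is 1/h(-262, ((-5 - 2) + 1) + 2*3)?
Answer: 1/47422 ≈ 2.1087e-5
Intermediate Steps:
h(Y, W) = (-181 + W)*(W + Y) (h(Y, W) = (W + Y)*(-181 + W) = (-181 + W)*(W + Y))
1/h(-262, ((-5 - 2) + 1) + 2*3) = 1/((((-5 - 2) + 1) + 2*3)² - 181*(((-5 - 2) + 1) + 2*3) - 181*(-262) + (((-5 - 2) + 1) + 2*3)*(-262)) = 1/(((-7 + 1) + 6)² - 181*((-7 + 1) + 6) + 47422 + ((-7 + 1) + 6)*(-262)) = 1/((-6 + 6)² - 181*(-6 + 6) + 47422 + (-6 + 6)*(-262)) = 1/(0² - 181*0 + 47422 + 0*(-262)) = 1/(0 + 0 + 47422 + 0) = 1/47422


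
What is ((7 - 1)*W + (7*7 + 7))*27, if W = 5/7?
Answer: 11394/7 ≈ 1627.7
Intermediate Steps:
W = 5/7 (W = 5*(1/7) = 5/7 ≈ 0.71429)
((7 - 1)*W + (7*7 + 7))*27 = ((7 - 1)*(5/7) + (7*7 + 7))*27 = (6*(5/7) + (49 + 7))*27 = (30/7 + 56)*27 = (422/7)*27 = 11394/7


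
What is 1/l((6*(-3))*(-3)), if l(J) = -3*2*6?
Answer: -1/36 ≈ -0.027778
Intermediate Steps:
l(J) = -36 (l(J) = -6*6 = -36)
1/l((6*(-3))*(-3)) = 1/(-36) = -1/36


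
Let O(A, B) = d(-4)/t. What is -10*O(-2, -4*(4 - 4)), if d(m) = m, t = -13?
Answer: -40/13 ≈ -3.0769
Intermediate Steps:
O(A, B) = 4/13 (O(A, B) = -4/(-13) = -4*(-1/13) = 4/13)
-10*O(-2, -4*(4 - 4)) = -10*4/13 = -40/13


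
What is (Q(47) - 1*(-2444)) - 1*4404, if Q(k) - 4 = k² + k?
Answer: 300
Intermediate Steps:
Q(k) = 4 + k + k² (Q(k) = 4 + (k² + k) = 4 + (k + k²) = 4 + k + k²)
(Q(47) - 1*(-2444)) - 1*4404 = ((4 + 47 + 47²) - 1*(-2444)) - 1*4404 = ((4 + 47 + 2209) + 2444) - 4404 = (2260 + 2444) - 4404 = 4704 - 4404 = 300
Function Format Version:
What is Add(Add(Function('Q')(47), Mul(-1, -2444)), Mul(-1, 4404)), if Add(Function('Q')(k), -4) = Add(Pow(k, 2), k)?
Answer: 300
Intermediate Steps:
Function('Q')(k) = Add(4, k, Pow(k, 2)) (Function('Q')(k) = Add(4, Add(Pow(k, 2), k)) = Add(4, Add(k, Pow(k, 2))) = Add(4, k, Pow(k, 2)))
Add(Add(Function('Q')(47), Mul(-1, -2444)), Mul(-1, 4404)) = Add(Add(Add(4, 47, Pow(47, 2)), Mul(-1, -2444)), Mul(-1, 4404)) = Add(Add(Add(4, 47, 2209), 2444), -4404) = Add(Add(2260, 2444), -4404) = Add(4704, -4404) = 300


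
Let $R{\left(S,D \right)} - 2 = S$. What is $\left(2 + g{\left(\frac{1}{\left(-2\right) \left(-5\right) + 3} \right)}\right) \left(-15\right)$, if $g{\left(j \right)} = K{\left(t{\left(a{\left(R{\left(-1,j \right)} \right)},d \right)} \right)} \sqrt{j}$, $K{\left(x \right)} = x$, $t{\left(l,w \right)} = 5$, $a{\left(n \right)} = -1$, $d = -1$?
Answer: $-30 - \frac{75 \sqrt{13}}{13} \approx -50.801$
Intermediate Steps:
$R{\left(S,D \right)} = 2 + S$
$g{\left(j \right)} = 5 \sqrt{j}$
$\left(2 + g{\left(\frac{1}{\left(-2\right) \left(-5\right) + 3} \right)}\right) \left(-15\right) = \left(2 + 5 \sqrt{\frac{1}{\left(-2\right) \left(-5\right) + 3}}\right) \left(-15\right) = \left(2 + 5 \sqrt{\frac{1}{10 + 3}}\right) \left(-15\right) = \left(2 + 5 \sqrt{\frac{1}{13}}\right) \left(-15\right) = \left(2 + \frac{5}{\sqrt{13}}\right) \left(-15\right) = \left(2 + 5 \frac{\sqrt{13}}{13}\right) \left(-15\right) = \left(2 + \frac{5 \sqrt{13}}{13}\right) \left(-15\right) = -30 - \frac{75 \sqrt{13}}{13}$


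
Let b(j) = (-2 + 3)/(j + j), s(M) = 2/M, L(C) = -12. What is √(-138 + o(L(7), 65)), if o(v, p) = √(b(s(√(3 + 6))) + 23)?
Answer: √(-552 + 2*√95)/2 ≈ 11.538*I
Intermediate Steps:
b(j) = 1/(2*j)
o(v, p) = √95/2 (o(v, p) = √(1/(2*((2/(√(3 + 6))))) + 23) = √(1/(2*((2/(√9)))) + 23) = √(1/(2*((2/3))) + 23) = √(1/(2*((2*(⅓)))) + 23) = √(1/(2*(⅔)) + 23) = √((½)*(3/2) + 23) = √(¾ + 23) = √(95/4) = √95/2)
√(-138 + o(L(7), 65)) = √(-138 + √95/2)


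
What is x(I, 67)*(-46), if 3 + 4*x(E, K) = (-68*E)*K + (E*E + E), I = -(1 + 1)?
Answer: -209553/2 ≈ -1.0478e+5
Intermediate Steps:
I = -2 (I = -1*2 = -2)
x(E, K) = -¾ + E/4 + E²/4 - 17*E*K (x(E, K) = -¾ + ((-68*E)*K + (E*E + E))/4 = -¾ + (-68*E*K + (E² + E))/4 = -¾ + (-68*E*K + (E + E²))/4 = -¾ + (E + E² - 68*E*K)/4 = -¾ + (E/4 + E²/4 - 17*E*K) = -¾ + E/4 + E²/4 - 17*E*K)
x(I, 67)*(-46) = (-¾ + (¼)*(-2) + (¼)*(-2)² - 17*(-2)*67)*(-46) = (-¾ - ½ + (¼)*4 + 2278)*(-46) = (-¾ - ½ + 1 + 2278)*(-46) = (9111/4)*(-46) = -209553/2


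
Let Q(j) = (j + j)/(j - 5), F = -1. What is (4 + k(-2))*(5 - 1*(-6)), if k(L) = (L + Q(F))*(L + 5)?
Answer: -11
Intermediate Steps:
Q(j) = 2*j/(-5 + j) (Q(j) = (2*j)/(-5 + j) = 2*j/(-5 + j))
k(L) = (5 + L)*(⅓ + L) (k(L) = (L + 2*(-1)/(-5 - 1))*(L + 5) = (L + 2*(-1)/(-6))*(5 + L) = (L + 2*(-1)*(-⅙))*(5 + L) = (L + ⅓)*(5 + L) = (⅓ + L)*(5 + L) = (5 + L)*(⅓ + L))
(4 + k(-2))*(5 - 1*(-6)) = (4 + (5/3 + (-2)² + (16/3)*(-2)))*(5 - 1*(-6)) = (4 + (5/3 + 4 - 32/3))*(5 + 6) = (4 - 5)*11 = -1*11 = -11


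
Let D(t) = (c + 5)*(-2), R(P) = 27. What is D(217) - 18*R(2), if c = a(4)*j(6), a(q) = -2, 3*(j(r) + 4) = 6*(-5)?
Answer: -552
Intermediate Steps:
j(r) = -14 (j(r) = -4 + (6*(-5))/3 = -4 + (⅓)*(-30) = -4 - 10 = -14)
c = 28 (c = -2*(-14) = 28)
D(t) = -66 (D(t) = (28 + 5)*(-2) = 33*(-2) = -66)
D(217) - 18*R(2) = -66 - 18*27 = -66 - 486 = -552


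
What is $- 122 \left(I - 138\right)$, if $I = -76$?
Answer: $26108$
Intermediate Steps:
$- 122 \left(I - 138\right) = - 122 \left(-76 - 138\right) = \left(-122\right) \left(-214\right) = 26108$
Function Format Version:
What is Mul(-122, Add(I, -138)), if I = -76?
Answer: 26108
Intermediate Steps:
Mul(-122, Add(I, -138)) = Mul(-122, Add(-76, -138)) = Mul(-122, -214) = 26108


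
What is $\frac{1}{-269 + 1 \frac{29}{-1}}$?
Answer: $- \frac{1}{298} \approx -0.0033557$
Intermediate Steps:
$\frac{1}{-269 + 1 \frac{29}{-1}} = \frac{1}{-269 + 1 \cdot 29 \left(-1\right)} = \frac{1}{-269 + 1 \left(-29\right)} = \frac{1}{-269 - 29} = \frac{1}{-298} = - \frac{1}{298}$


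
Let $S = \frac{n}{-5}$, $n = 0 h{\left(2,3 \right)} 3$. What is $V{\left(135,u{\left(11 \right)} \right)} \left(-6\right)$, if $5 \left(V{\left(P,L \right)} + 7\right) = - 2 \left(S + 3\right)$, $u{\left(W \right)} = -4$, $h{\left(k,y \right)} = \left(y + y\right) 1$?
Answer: $\frac{246}{5} \approx 49.2$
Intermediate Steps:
$h{\left(k,y \right)} = 2 y$ ($h{\left(k,y \right)} = 2 y 1 = 2 y$)
$n = 0$ ($n = 0 \cdot 2 \cdot 3 \cdot 3 = 0 \cdot 6 \cdot 3 = 0 \cdot 3 = 0$)
$S = 0$ ($S = \frac{0}{-5} = 0 \left(- \frac{1}{5}\right) = 0$)
$V{\left(P,L \right)} = - \frac{41}{5}$ ($V{\left(P,L \right)} = -7 + \frac{\left(-2\right) \left(0 + 3\right)}{5} = -7 + \frac{\left(-2\right) 3}{5} = -7 + \frac{1}{5} \left(-6\right) = -7 - \frac{6}{5} = - \frac{41}{5}$)
$V{\left(135,u{\left(11 \right)} \right)} \left(-6\right) = \left(- \frac{41}{5}\right) \left(-6\right) = \frac{246}{5}$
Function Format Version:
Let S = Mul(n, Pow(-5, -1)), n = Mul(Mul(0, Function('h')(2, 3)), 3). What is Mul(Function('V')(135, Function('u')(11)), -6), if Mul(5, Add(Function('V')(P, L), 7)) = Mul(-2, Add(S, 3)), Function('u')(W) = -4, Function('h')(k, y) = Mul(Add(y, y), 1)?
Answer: Rational(246, 5) ≈ 49.200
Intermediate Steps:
Function('h')(k, y) = Mul(2, y) (Function('h')(k, y) = Mul(Mul(2, y), 1) = Mul(2, y))
n = 0 (n = Mul(Mul(0, Mul(2, 3)), 3) = Mul(Mul(0, 6), 3) = Mul(0, 3) = 0)
S = 0 (S = Mul(0, Pow(-5, -1)) = Mul(0, Rational(-1, 5)) = 0)
Function('V')(P, L) = Rational(-41, 5) (Function('V')(P, L) = Add(-7, Mul(Rational(1, 5), Mul(-2, Add(0, 3)))) = Add(-7, Mul(Rational(1, 5), Mul(-2, 3))) = Add(-7, Mul(Rational(1, 5), -6)) = Add(-7, Rational(-6, 5)) = Rational(-41, 5))
Mul(Function('V')(135, Function('u')(11)), -6) = Mul(Rational(-41, 5), -6) = Rational(246, 5)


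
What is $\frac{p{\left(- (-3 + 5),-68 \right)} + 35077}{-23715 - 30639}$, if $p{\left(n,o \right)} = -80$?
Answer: $- \frac{34997}{54354} \approx -0.64387$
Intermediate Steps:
$\frac{p{\left(- (-3 + 5),-68 \right)} + 35077}{-23715 - 30639} = \frac{-80 + 35077}{-23715 - 30639} = \frac{34997}{-54354} = 34997 \left(- \frac{1}{54354}\right) = - \frac{34997}{54354}$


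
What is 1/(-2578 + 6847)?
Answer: 1/4269 ≈ 0.00023425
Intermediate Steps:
1/(-2578 + 6847) = 1/4269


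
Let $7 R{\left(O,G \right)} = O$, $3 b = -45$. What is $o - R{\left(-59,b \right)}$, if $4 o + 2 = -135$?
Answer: $- \frac{723}{28} \approx -25.821$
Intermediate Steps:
$b = -15$ ($b = \frac{1}{3} \left(-45\right) = -15$)
$R{\left(O,G \right)} = \frac{O}{7}$
$o = - \frac{137}{4}$ ($o = - \frac{1}{2} + \frac{1}{4} \left(-135\right) = - \frac{1}{2} - \frac{135}{4} = - \frac{137}{4} \approx -34.25$)
$o - R{\left(-59,b \right)} = - \frac{137}{4} - \frac{1}{7} \left(-59\right) = - \frac{137}{4} - - \frac{59}{7} = - \frac{137}{4} + \frac{59}{7} = - \frac{723}{28}$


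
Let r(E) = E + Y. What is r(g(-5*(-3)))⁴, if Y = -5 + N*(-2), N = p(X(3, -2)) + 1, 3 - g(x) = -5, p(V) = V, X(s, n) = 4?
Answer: 2401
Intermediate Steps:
g(x) = 8 (g(x) = 3 - 1*(-5) = 3 + 5 = 8)
N = 5 (N = 4 + 1 = 5)
Y = -15 (Y = -5 + 5*(-2) = -5 - 10 = -15)
r(E) = -15 + E (r(E) = E - 15 = -15 + E)
r(g(-5*(-3)))⁴ = (-15 + 8)⁴ = (-7)⁴ = 2401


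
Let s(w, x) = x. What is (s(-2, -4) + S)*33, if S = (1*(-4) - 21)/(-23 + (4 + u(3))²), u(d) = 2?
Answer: -2541/13 ≈ -195.46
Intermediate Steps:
S = -25/13 (S = (1*(-4) - 21)/(-23 + (4 + 2)²) = (-4 - 21)/(-23 + 6²) = -25/(-23 + 36) = -25/13 ≈ -1.9231)
(s(-2, -4) + S)*33 = (-4 - 25/13)*33 = -77/13*33 = -2541/13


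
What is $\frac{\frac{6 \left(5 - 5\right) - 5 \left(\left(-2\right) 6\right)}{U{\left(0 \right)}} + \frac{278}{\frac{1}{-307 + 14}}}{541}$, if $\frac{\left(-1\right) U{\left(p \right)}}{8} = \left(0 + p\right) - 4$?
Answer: $- \frac{651617}{4328} \approx -150.56$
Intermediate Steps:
$U{\left(p \right)} = 32 - 8 p$ ($U{\left(p \right)} = - 8 \left(\left(0 + p\right) - 4\right) = - 8 \left(p - 4\right) = - 8 \left(-4 + p\right) = 32 - 8 p$)
$\frac{\frac{6 \left(5 - 5\right) - 5 \left(\left(-2\right) 6\right)}{U{\left(0 \right)}} + \frac{278}{\frac{1}{-307 + 14}}}{541} = \frac{\frac{6 \left(5 - 5\right) - 5 \left(\left(-2\right) 6\right)}{32 - 0} + \frac{278}{\frac{1}{-307 + 14}}}{541} = \left(\frac{6 \cdot 0 - -60}{32 + 0} + \frac{278}{\frac{1}{-293}}\right) \frac{1}{541} = \left(\frac{0 + 60}{32} + \frac{278}{- \frac{1}{293}}\right) \frac{1}{541} = \left(60 \cdot \frac{1}{32} + 278 \left(-293\right)\right) \frac{1}{541} = \left(\frac{15}{8} - 81454\right) \frac{1}{541} = \left(- \frac{651617}{8}\right) \frac{1}{541} = - \frac{651617}{4328}$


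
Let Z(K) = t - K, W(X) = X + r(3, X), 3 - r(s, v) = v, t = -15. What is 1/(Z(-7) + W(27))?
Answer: -⅕ ≈ -0.20000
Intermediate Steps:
r(s, v) = 3 - v
W(X) = 3 (W(X) = X + (3 - X) = 3)
Z(K) = -15 - K
1/(Z(-7) + W(27)) = 1/((-15 - 1*(-7)) + 3) = 1/((-15 + 7) + 3) = 1/(-8 + 3) = 1/(-5) = -⅕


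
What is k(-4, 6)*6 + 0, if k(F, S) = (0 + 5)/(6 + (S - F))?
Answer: 15/8 ≈ 1.8750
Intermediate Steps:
k(F, S) = 5/(6 + S - F)
k(-4, 6)*6 + 0 = (5/(6 + 6 - 1*(-4)))*6 + 0 = (5/(6 + 6 + 4))*6 + 0 = (5/16)*6 + 0 = 15/8 + 0 = 15/8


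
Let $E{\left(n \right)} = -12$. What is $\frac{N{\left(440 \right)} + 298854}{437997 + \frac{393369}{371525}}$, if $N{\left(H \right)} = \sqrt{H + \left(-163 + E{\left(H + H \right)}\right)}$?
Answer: $\frac{18505288725}{27121204799} + \frac{371525 \sqrt{265}}{162727228794} \approx 0.68235$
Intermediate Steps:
$N{\left(H \right)} = \sqrt{-175 + H}$ ($N{\left(H \right)} = \sqrt{H - 175} = \sqrt{-175 + H}$)
$\frac{N{\left(440 \right)} + 298854}{437997 + \frac{393369}{371525}} = \frac{\sqrt{-175 + 440} + 298854}{437997 + \frac{393369}{371525}} = \frac{\sqrt{265} + 298854}{437997 + 393369 \cdot \frac{1}{371525}} = \frac{298854 + \sqrt{265}}{437997 + \frac{393369}{371525}} = \frac{298854 + \sqrt{265}}{\frac{162727228794}{371525}} = \left(298854 + \sqrt{265}\right) \frac{371525}{162727228794} = \frac{18505288725}{27121204799} + \frac{371525 \sqrt{265}}{162727228794}$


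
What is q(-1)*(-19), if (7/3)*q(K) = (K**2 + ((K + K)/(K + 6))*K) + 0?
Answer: -57/5 ≈ -11.400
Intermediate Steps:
q(K) = 3*K**2/7 + 6*K**2/(7*(6 + K)) (q(K) = 3*((K**2 + ((K + K)/(K + 6))*K) + 0)/7 = 3*((K**2 + ((2*K)/(6 + K))*K) + 0)/7 = 3*((K**2 + (2*K/(6 + K))*K) + 0)/7 = 3*((K**2 + 2*K**2/(6 + K)) + 0)/7 = 3*(K**2 + 2*K**2/(6 + K))/7 = 3*K**2/7 + 6*K**2/(7*(6 + K)))
q(-1)*(-19) = ((3/7)*(-1)**2*(8 - 1)/(6 - 1))*(-19) = ((3/7)*1*7/5)*(-19) = ((3/7)*1*(1/5)*7)*(-19) = (3/5)*(-19) = -57/5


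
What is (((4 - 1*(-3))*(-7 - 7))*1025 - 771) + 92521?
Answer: -8700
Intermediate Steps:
(((4 - 1*(-3))*(-7 - 7))*1025 - 771) + 92521 = (((4 + 3)*(-14))*1025 - 771) + 92521 = ((7*(-14))*1025 - 771) + 92521 = (-98*1025 - 771) + 92521 = (-100450 - 771) + 92521 = -101221 + 92521 = -8700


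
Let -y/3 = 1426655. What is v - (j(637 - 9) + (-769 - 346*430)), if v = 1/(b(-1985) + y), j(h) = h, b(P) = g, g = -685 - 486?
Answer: 637551054255/4281136 ≈ 1.4892e+5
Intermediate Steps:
g = -1171
b(P) = -1171
y = -4279965 (y = -3*1426655 = -4279965)
v = -1/4281136 (v = 1/(-1171 - 4279965) = 1/(-4281136) = -1/4281136 ≈ -2.3358e-7)
v - (j(637 - 9) + (-769 - 346*430)) = -1/4281136 - ((637 - 9) + (-769 - 346*430)) = -1/4281136 - (628 + (-769 - 148780)) = -1/4281136 - (628 - 149549) = -1/4281136 - 1*(-148921) = -1/4281136 + 148921 = 637551054255/4281136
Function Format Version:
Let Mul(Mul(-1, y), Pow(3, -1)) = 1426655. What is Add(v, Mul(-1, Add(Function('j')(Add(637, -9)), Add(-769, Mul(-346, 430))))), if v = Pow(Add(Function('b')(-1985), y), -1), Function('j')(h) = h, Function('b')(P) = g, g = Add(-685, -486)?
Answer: Rational(637551054255, 4281136) ≈ 1.4892e+5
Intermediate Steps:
g = -1171
Function('b')(P) = -1171
y = -4279965 (y = Mul(-3, 1426655) = -4279965)
v = Rational(-1, 4281136) (v = Pow(Add(-1171, -4279965), -1) = Pow(-4281136, -1) = Rational(-1, 4281136) ≈ -2.3358e-7)
Add(v, Mul(-1, Add(Function('j')(Add(637, -9)), Add(-769, Mul(-346, 430))))) = Add(Rational(-1, 4281136), Mul(-1, Add(Add(637, -9), Add(-769, Mul(-346, 430))))) = Add(Rational(-1, 4281136), Mul(-1, Add(628, Add(-769, -148780)))) = Add(Rational(-1, 4281136), Mul(-1, Add(628, -149549))) = Add(Rational(-1, 4281136), Mul(-1, -148921)) = Add(Rational(-1, 4281136), 148921) = Rational(637551054255, 4281136)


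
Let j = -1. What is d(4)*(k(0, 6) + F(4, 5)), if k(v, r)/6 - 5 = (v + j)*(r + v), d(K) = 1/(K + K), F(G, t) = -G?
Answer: -5/4 ≈ -1.2500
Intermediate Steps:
d(K) = 1/(2*K)
k(v, r) = 30 + 6*(-1 + v)*(r + v) (k(v, r) = 30 + 6*((v - 1)*(r + v)) = 30 + 6*((-1 + v)*(r + v)) = 30 + 6*(-1 + v)*(r + v))
d(4)*(k(0, 6) + F(4, 5)) = ((½)/4)*((30 - 6*6 - 6*0 + 6*0² + 6*6*0) - 1*4) = ((½)*(¼))*((30 - 36 + 0 + 6*0 + 0) - 4) = ((30 - 36 + 0 + 0 + 0) - 4)/8 = (-6 - 4)/8 = (⅛)*(-10) = -5/4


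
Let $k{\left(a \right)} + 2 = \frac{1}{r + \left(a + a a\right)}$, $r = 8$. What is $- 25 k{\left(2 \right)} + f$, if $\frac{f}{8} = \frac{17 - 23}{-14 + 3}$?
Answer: $\frac{8097}{154} \approx 52.578$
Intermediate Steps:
$k{\left(a \right)} = -2 + \frac{1}{8 + a + a^{2}}$ ($k{\left(a \right)} = -2 + \frac{1}{8 + \left(a + a a\right)} = -2 + \frac{1}{8 + \left(a + a^{2}\right)} = -2 + \frac{1}{8 + a + a^{2}}$)
$f = \frac{48}{11}$ ($f = 8 \frac{17 - 23}{-14 + 3} = 8 \left(- \frac{6}{-11}\right) = 8 \left(\left(-6\right) \left(- \frac{1}{11}\right)\right) = 8 \cdot \frac{6}{11} = \frac{48}{11} \approx 4.3636$)
$- 25 k{\left(2 \right)} + f = - 25 \frac{-15 - 4 - 2 \cdot 2^{2}}{8 + 2 + 2^{2}} + \frac{48}{11} = - 25 \frac{-15 - 4 - 8}{8 + 2 + 4} + \frac{48}{11} = - 25 \frac{-15 - 4 - 8}{14} + \frac{48}{11} = - 25 \cdot \frac{1}{14} \left(-27\right) + \frac{48}{11} = \left(-25\right) \left(- \frac{27}{14}\right) + \frac{48}{11} = \frac{675}{14} + \frac{48}{11} = \frac{8097}{154}$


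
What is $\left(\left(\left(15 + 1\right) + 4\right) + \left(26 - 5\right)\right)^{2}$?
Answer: $1681$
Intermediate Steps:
$\left(\left(\left(15 + 1\right) + 4\right) + \left(26 - 5\right)\right)^{2} = \left(\left(16 + 4\right) + 21\right)^{2} = \left(20 + 21\right)^{2} = 41^{2} = 1681$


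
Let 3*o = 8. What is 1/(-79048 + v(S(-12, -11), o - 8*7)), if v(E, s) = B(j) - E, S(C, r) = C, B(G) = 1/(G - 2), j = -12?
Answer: -14/1106505 ≈ -1.2652e-5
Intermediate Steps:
o = 8/3 (o = (⅓)*8 = 8/3 ≈ 2.6667)
B(G) = 1/(-2 + G)
v(E, s) = -1/14 - E (v(E, s) = 1/(-2 - 12) - E = 1/(-14) - E = -1/14 - E)
1/(-79048 + v(S(-12, -11), o - 8*7)) = 1/(-79048 + (-1/14 - 1*(-12))) = 1/(-79048 + (-1/14 + 12)) = 1/(-79048 + 167/14) = 1/(-1106505/14) = -14/1106505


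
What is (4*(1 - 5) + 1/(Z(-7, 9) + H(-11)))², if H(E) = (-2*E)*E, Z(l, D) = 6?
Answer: 14265729/55696 ≈ 256.14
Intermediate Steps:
H(E) = -2*E²
(4*(1 - 5) + 1/(Z(-7, 9) + H(-11)))² = (4*(1 - 5) + 1/(6 - 2*(-11)²))² = (4*(-4) + 1/(6 - 2*121))² = (-16 + 1/(6 - 242))² = (-16 + 1/(-236))² = (-16 - 1/236)² = (-3777/236)² = 14265729/55696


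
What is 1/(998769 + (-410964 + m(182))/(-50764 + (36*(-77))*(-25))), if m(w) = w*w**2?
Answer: 4634/4629699947 ≈ 1.0009e-6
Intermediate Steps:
m(w) = w**3
1/(998769 + (-410964 + m(182))/(-50764 + (36*(-77))*(-25))) = 1/(998769 + (-410964 + 182**3)/(-50764 + (36*(-77))*(-25))) = 1/(998769 + (-410964 + 6028568)/(-50764 - 2772*(-25))) = 1/(998769 + 5617604/(-50764 + 69300)) = 1/(998769 + 5617604/18536) = 1/(998769 + 5617604*(1/18536)) = 1/(998769 + 1404401/4634) = 1/(4629699947/4634) = 4634/4629699947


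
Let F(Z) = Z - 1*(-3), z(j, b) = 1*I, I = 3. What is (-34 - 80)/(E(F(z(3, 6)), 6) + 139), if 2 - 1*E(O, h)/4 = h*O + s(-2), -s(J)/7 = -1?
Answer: 114/25 ≈ 4.5600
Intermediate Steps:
z(j, b) = 3 (z(j, b) = 1*3 = 3)
s(J) = 7 (s(J) = -7*(-1) = 7)
F(Z) = 3 + Z (F(Z) = Z + 3 = 3 + Z)
E(O, h) = -20 - 4*O*h (E(O, h) = 8 - 4*(h*O + 7) = 8 - 4*(O*h + 7) = 8 - 4*(7 + O*h) = 8 + (-28 - 4*O*h) = -20 - 4*O*h)
(-34 - 80)/(E(F(z(3, 6)), 6) + 139) = (-34 - 80)/((-20 - 4*(3 + 3)*6) + 139) = -114/((-20 - 4*6*6) + 139) = -114/((-20 - 144) + 139) = -114/(-164 + 139) = -114/(-25) = -1/25*(-114) = 114/25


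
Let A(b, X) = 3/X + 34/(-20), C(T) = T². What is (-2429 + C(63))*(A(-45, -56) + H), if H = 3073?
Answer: 9459439/2 ≈ 4.7297e+6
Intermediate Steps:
A(b, X) = -17/10 + 3/X (A(b, X) = 3/X + 34*(-1/20) = 3/X - 17/10 = -17/10 + 3/X)
(-2429 + C(63))*(A(-45, -56) + H) = (-2429 + 63²)*((-17/10 + 3/(-56)) + 3073) = (-2429 + 3969)*((-17/10 + 3*(-1/56)) + 3073) = 1540*((-17/10 - 3/56) + 3073) = 1540*(-491/280 + 3073) = 1540*(859949/280) = 9459439/2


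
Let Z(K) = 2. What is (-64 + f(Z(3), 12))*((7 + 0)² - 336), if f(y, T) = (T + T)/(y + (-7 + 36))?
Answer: 562520/31 ≈ 18146.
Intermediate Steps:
f(y, T) = 2*T/(29 + y) (f(y, T) = (2*T)/(y + 29) = (2*T)/(29 + y) = 2*T/(29 + y))
(-64 + f(Z(3), 12))*((7 + 0)² - 336) = (-64 + 2*12/(29 + 2))*((7 + 0)² - 336) = (-64 + 2*12/31)*(7² - 336) = (-64 + 2*12*(1/31))*(49 - 336) = (-64 + 24/31)*(-287) = -1960/31*(-287) = 562520/31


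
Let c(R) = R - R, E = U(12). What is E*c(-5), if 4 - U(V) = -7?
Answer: 0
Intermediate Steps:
U(V) = 11 (U(V) = 4 - 1*(-7) = 4 + 7 = 11)
E = 11
c(R) = 0
E*c(-5) = 11*0 = 0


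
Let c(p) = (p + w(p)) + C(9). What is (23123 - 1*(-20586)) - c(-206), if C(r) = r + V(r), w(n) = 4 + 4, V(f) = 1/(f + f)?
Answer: 790163/18 ≈ 43898.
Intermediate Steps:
V(f) = 1/(2*f)
w(n) = 8
C(r) = r + 1/(2*r)
c(p) = 307/18 + p (c(p) = (p + 8) + (9 + (½)/9) = (8 + p) + (9 + (½)*(⅑)) = (8 + p) + (9 + 1/18) = (8 + p) + 163/18 = 307/18 + p)
(23123 - 1*(-20586)) - c(-206) = (23123 - 1*(-20586)) - (307/18 - 206) = (23123 + 20586) - 1*(-3401/18) = 43709 + 3401/18 = 790163/18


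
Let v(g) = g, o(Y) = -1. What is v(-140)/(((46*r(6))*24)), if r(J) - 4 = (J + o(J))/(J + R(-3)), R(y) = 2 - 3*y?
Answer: -595/20148 ≈ -0.029531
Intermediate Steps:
r(J) = 4 + (-1 + J)/(11 + J) (r(J) = 4 + (J - 1)/(J + (2 - 3*(-3))) = 4 + (-1 + J)/(J + (2 + 9)) = 4 + (-1 + J)/(J + 11) = 4 + (-1 + J)/(11 + J))
v(-140)/(((46*r(6))*24)) = -140*(11 + 6)/(1104*(43 + 5*6)) = -140*17/(1104*(43 + 30)) = -140/((46*((1/17)*73))*24) = -140/((46*(73/17))*24) = -140/((3358/17)*24) = -140/80592/17 = -140*17/80592 = -595/20148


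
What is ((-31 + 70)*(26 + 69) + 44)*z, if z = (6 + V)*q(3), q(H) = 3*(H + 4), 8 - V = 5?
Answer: 708561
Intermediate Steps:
V = 3 (V = 8 - 1*5 = 8 - 5 = 3)
q(H) = 12 + 3*H (q(H) = 3*(4 + H) = 12 + 3*H)
z = 189 (z = (6 + 3)*(12 + 3*3) = 9*(12 + 9) = 9*21 = 189)
((-31 + 70)*(26 + 69) + 44)*z = ((-31 + 70)*(26 + 69) + 44)*189 = (39*95 + 44)*189 = (3705 + 44)*189 = 3749*189 = 708561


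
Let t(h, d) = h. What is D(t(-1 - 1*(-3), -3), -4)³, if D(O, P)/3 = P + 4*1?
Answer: 0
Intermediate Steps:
D(O, P) = 12 + 3*P (D(O, P) = 3*(P + 4*1) = 3*(P + 4) = 3*(4 + P) = 12 + 3*P)
D(t(-1 - 1*(-3), -3), -4)³ = (12 + 3*(-4))³ = (12 - 12)³ = 0³ = 0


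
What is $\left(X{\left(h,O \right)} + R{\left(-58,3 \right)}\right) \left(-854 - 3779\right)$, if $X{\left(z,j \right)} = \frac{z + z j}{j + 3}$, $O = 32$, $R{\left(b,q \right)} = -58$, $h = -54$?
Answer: $\frac{17660996}{35} \approx 5.046 \cdot 10^{5}$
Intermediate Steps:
$X{\left(z,j \right)} = \frac{z + j z}{3 + j}$
$\left(X{\left(h,O \right)} + R{\left(-58,3 \right)}\right) \left(-854 - 3779\right) = \left(- \frac{54 \left(1 + 32\right)}{3 + 32} - 58\right) \left(-854 - 3779\right) = \left(\left(-54\right) \frac{1}{35} \cdot 33 - 58\right) \left(-4633\right) = \left(- \frac{1782}{35} - 58\right) \left(-4633\right) = \left(- \frac{3812}{35}\right) \left(-4633\right) = \frac{17660996}{35}$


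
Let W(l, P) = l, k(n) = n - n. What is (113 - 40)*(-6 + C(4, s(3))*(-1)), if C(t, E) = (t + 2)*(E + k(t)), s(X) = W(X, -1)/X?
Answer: -876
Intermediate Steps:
k(n) = 0
s(X) = 1 (s(X) = X/X = 1)
C(t, E) = E*(2 + t) (C(t, E) = (t + 2)*(E + 0) = (2 + t)*E = E*(2 + t))
(113 - 40)*(-6 + C(4, s(3))*(-1)) = (113 - 40)*(-6 + (1*(2 + 4))*(-1)) = 73*(-6 + (1*6)*(-1)) = 73*(-6 + 6*(-1)) = 73*(-6 - 6) = 73*(-12) = -876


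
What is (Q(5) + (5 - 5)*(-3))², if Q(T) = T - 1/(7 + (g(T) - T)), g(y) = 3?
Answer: 576/25 ≈ 23.040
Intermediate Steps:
Q(T) = T - 1/(10 - T) (Q(T) = T - 1/(7 + (3 - T)) = T - 1/(10 - T))
(Q(5) + (5 - 5)*(-3))² = ((-1 - 1*5² + 10*5)/(10 - 1*5) + (5 - 5)*(-3))² = ((-1 - 1*25 + 50)/(10 - 5) + 0*(-3))² = ((-1 - 25 + 50)/5 + 0)² = ((⅕)*24 + 0)² = (24/5 + 0)² = (24/5)² = 576/25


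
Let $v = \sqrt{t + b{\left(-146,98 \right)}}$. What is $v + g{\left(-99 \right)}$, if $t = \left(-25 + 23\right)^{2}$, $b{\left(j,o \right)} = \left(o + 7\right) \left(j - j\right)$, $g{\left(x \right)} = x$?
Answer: $-97$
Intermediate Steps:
$b{\left(j,o \right)} = 0$ ($b{\left(j,o \right)} = \left(7 + o\right) 0 = 0$)
$t = 4$ ($t = \left(-2\right)^{2} = 4$)
$v = 2$ ($v = \sqrt{4 + 0} = \sqrt{4} = 2$)
$v + g{\left(-99 \right)} = 2 - 99 = -97$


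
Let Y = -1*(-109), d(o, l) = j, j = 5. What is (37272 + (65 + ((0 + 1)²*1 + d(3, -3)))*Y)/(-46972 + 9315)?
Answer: -45011/37657 ≈ -1.1953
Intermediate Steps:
d(o, l) = 5
Y = 109
(37272 + (65 + ((0 + 1)²*1 + d(3, -3)))*Y)/(-46972 + 9315) = (37272 + (65 + ((0 + 1)²*1 + 5))*109)/(-46972 + 9315) = (37272 + (65 + (1²*1 + 5))*109)/(-37657) = (37272 + (65 + (1*1 + 5))*109)*(-1/37657) = (37272 + (65 + (1 + 5))*109)*(-1/37657) = (37272 + (65 + 6)*109)*(-1/37657) = (37272 + 71*109)*(-1/37657) = (37272 + 7739)*(-1/37657) = 45011*(-1/37657) = -45011/37657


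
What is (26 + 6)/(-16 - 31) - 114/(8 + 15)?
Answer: -6094/1081 ≈ -5.6374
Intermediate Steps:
(26 + 6)/(-16 - 31) - 114/(8 + 15) = 32/(-47) - 114/23 = 32*(-1/47) - 114*1/23 = -32/47 - 114/23 = -6094/1081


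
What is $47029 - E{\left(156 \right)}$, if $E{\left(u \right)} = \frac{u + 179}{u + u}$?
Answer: $\frac{14672713}{312} \approx 47028.0$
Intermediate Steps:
$E{\left(u \right)} = \frac{179 + u}{2 u}$
$47029 - E{\left(156 \right)} = 47029 - \frac{179 + 156}{2 \cdot 156} = 47029 - \frac{1}{2} \cdot \frac{1}{156} \cdot 335 = 47029 - \frac{335}{312} = \frac{14672713}{312}$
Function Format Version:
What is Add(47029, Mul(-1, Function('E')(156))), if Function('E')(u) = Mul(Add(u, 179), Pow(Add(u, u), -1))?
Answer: Rational(14672713, 312) ≈ 47028.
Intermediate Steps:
Function('E')(u) = Mul(Rational(1, 2), Pow(u, -1), Add(179, u)) (Function('E')(u) = Mul(Add(179, u), Pow(Mul(2, u), -1)) = Mul(Add(179, u), Mul(Rational(1, 2), Pow(u, -1))) = Mul(Rational(1, 2), Pow(u, -1), Add(179, u)))
Add(47029, Mul(-1, Function('E')(156))) = Add(47029, Mul(-1, Mul(Rational(1, 2), Pow(156, -1), Add(179, 156)))) = Add(47029, Mul(-1, Mul(Rational(1, 2), Rational(1, 156), 335))) = Add(47029, Mul(-1, Rational(335, 312))) = Add(47029, Rational(-335, 312)) = Rational(14672713, 312)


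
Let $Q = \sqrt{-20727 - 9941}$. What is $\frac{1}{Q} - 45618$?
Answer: $-45618 - \frac{i \sqrt{7667}}{15334} \approx -45618.0 - 0.0057103 i$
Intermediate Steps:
$Q = 2 i \sqrt{7667}$ ($Q = \sqrt{-30668} = 2 i \sqrt{7667} \approx 175.12 i$)
$\frac{1}{Q} - 45618 = \frac{1}{2 i \sqrt{7667}} - 45618 = - \frac{i \sqrt{7667}}{15334} - 45618 = -45618 - \frac{i \sqrt{7667}}{15334}$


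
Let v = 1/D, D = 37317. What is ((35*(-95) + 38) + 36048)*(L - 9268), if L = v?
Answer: -11330521419755/37317 ≈ -3.0363e+8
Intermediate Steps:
v = 1/37317 ≈ 2.6797e-5
L = 1/37317 ≈ 2.6797e-5
((35*(-95) + 38) + 36048)*(L - 9268) = ((35*(-95) + 38) + 36048)*(1/37317 - 9268) = ((-3325 + 38) + 36048)*(-345853955/37317) = (-3287 + 36048)*(-345853955/37317) = 32761*(-345853955/37317) = -11330521419755/37317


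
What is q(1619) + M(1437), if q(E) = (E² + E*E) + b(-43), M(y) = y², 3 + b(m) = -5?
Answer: 7307283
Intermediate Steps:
b(m) = -8 (b(m) = -3 - 5 = -8)
q(E) = -8 + 2*E² (q(E) = (E² + E*E) - 8 = (E² + E²) - 8 = 2*E² - 8 = -8 + 2*E²)
q(1619) + M(1437) = (-8 + 2*1619²) + 1437² = (-8 + 2*2621161) + 2064969 = (-8 + 5242322) + 2064969 = 5242314 + 2064969 = 7307283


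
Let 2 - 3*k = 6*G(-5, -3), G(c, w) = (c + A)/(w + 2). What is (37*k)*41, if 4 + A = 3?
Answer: -51578/3 ≈ -17193.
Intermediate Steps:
A = -1 (A = -4 + 3 = -1)
G(c, w) = (-1 + c)/(2 + w) (G(c, w) = (c - 1)/(w + 2) = (-1 + c)/(2 + w))
k = -34/3 (k = ⅔ - 2*(-1 - 5)/(2 - 3) = ⅔ - 2*-6/(-1) = ⅔ - 2*(-1*(-6)) = ⅔ - 2*6 = ⅔ - ⅓*36 = ⅔ - 12 = -34/3 ≈ -11.333)
(37*k)*41 = (37*(-34/3))*41 = -1258/3*41 = -51578/3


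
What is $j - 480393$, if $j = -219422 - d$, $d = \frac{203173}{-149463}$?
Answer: $- \frac{104596246172}{149463} \approx -6.9981 \cdot 10^{5}$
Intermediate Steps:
$d = - \frac{203173}{149463}$ ($d = 203173 \left(- \frac{1}{149463}\right) = - \frac{203173}{149463} \approx -1.3594$)
$j = - \frac{32795267213}{149463}$ ($j = -219422 - - \frac{203173}{149463} = -219422 + \frac{203173}{149463} = - \frac{32795267213}{149463} \approx -2.1942 \cdot 10^{5}$)
$j - 480393 = - \frac{32795267213}{149463} - 480393 = - \frac{104596246172}{149463}$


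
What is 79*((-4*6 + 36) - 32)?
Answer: -1580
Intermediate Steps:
79*((-4*6 + 36) - 32) = 79*((-24 + 36) - 32) = 79*(12 - 32) = 79*(-20) = -1580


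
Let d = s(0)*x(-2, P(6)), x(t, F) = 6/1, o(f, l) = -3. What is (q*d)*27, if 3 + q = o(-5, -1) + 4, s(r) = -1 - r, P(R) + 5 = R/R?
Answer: 324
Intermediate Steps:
P(R) = -4 (P(R) = -5 + R/R = -5 + 1 = -4)
x(t, F) = 6 (x(t, F) = 6*1 = 6)
d = -6 (d = (-1 - 1*0)*6 = (-1 + 0)*6 = -1*6 = -6)
q = -2 (q = -3 + (-3 + 4) = -3 + 1 = -2)
(q*d)*27 = -2*(-6)*27 = 12*27 = 324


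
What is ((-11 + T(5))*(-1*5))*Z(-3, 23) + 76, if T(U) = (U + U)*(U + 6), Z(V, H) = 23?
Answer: -11309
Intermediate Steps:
T(U) = 2*U*(6 + U) (T(U) = (2*U)*(6 + U) = 2*U*(6 + U))
((-11 + T(5))*(-1*5))*Z(-3, 23) + 76 = ((-11 + 2*5*(6 + 5))*(-1*5))*23 + 76 = ((-11 + 2*5*11)*(-5))*23 + 76 = ((-11 + 110)*(-5))*23 + 76 = (99*(-5))*23 + 76 = -495*23 + 76 = -11385 + 76 = -11309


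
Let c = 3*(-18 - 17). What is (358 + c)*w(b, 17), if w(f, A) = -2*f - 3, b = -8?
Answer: 3289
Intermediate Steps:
w(f, A) = -3 - 2*f
c = -105 (c = 3*(-35) = -105)
(358 + c)*w(b, 17) = (358 - 105)*(-3 - 2*(-8)) = 253*(-3 + 16) = 253*13 = 3289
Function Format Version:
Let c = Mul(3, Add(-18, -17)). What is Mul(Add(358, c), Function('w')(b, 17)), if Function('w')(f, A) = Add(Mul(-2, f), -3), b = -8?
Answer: 3289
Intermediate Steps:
Function('w')(f, A) = Add(-3, Mul(-2, f))
c = -105 (c = Mul(3, -35) = -105)
Mul(Add(358, c), Function('w')(b, 17)) = Mul(Add(358, -105), Add(-3, Mul(-2, -8))) = Mul(253, Add(-3, 16)) = Mul(253, 13) = 3289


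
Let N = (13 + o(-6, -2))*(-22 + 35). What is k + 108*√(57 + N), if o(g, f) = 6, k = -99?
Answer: -99 + 432*√19 ≈ 1784.0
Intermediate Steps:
N = 247 (N = (13 + 6)*(-22 + 35) = 19*13 = 247)
k + 108*√(57 + N) = -99 + 108*√(57 + 247) = -99 + 108*√304 = -99 + 108*(4*√19) = -99 + 432*√19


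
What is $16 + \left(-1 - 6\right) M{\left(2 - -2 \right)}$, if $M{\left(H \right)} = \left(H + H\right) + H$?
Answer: $-68$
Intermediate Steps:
$M{\left(H \right)} = 3 H$ ($M{\left(H \right)} = 2 H + H = 3 H$)
$16 + \left(-1 - 6\right) M{\left(2 - -2 \right)} = 16 + \left(-1 - 6\right) 3 \left(2 - -2\right) = 16 + \left(-1 - 6\right) 3 \left(2 + 2\right) = 16 - 7 \cdot 3 \cdot 4 = 16 - 84 = -68$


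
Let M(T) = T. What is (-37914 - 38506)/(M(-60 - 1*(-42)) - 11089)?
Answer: 76420/11107 ≈ 6.8803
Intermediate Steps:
(-37914 - 38506)/(M(-60 - 1*(-42)) - 11089) = (-37914 - 38506)/((-60 - 1*(-42)) - 11089) = -76420/((-60 + 42) - 11089) = -76420/(-18 - 11089) = -76420/(-11107) = -76420*(-1/11107) = 76420/11107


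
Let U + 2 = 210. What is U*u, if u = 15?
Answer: 3120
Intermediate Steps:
U = 208 (U = -2 + 210 = 208)
U*u = 208*15 = 3120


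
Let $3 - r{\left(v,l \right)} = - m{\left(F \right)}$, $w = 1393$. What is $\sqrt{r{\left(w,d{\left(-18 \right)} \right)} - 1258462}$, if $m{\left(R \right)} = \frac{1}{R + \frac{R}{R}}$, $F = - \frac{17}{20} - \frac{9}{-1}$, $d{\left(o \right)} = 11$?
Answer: $\frac{i \sqrt{42144529791}}{183} \approx 1121.8 i$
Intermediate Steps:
$F = \frac{163}{20}$ ($F = \left(-17\right) \frac{1}{20} - -9 = - \frac{17}{20} + 9 = \frac{163}{20} \approx 8.15$)
$m{\left(R \right)} = \frac{1}{1 + R}$ ($m{\left(R \right)} = \frac{1}{R + 1} = \frac{1}{1 + R}$)
$r{\left(v,l \right)} = \frac{569}{183}$ ($r{\left(v,l \right)} = 3 - - \frac{1}{1 + \frac{163}{20}} = 3 - - \frac{1}{\frac{183}{20}} = 3 - \left(-1\right) \frac{20}{183} = 3 - - \frac{20}{183} = 3 + \frac{20}{183} = \frac{569}{183}$)
$\sqrt{r{\left(w,d{\left(-18 \right)} \right)} - 1258462} = \sqrt{\frac{569}{183} - 1258462} = \sqrt{- \frac{230297977}{183}} = \frac{i \sqrt{42144529791}}{183}$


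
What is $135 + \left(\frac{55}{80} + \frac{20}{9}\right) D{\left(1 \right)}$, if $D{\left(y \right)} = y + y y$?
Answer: $\frac{10139}{72} \approx 140.82$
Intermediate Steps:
$D{\left(y \right)} = y + y^{2}$
$135 + \left(\frac{55}{80} + \frac{20}{9}\right) D{\left(1 \right)} = 135 + \left(\frac{55}{80} + \frac{20}{9}\right) 1 \left(1 + 1\right) = 135 + \left(55 \cdot \frac{1}{80} + 20 \cdot \frac{1}{9}\right) 1 \cdot 2 = 135 + \left(\frac{11}{16} + \frac{20}{9}\right) 2 = 135 + \frac{419}{144} \cdot 2 = 135 + \frac{419}{72} = \frac{10139}{72}$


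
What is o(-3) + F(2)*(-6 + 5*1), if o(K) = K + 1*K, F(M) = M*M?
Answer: -10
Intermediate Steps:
F(M) = M**2
o(K) = 2*K (o(K) = K + K = 2*K)
o(-3) + F(2)*(-6 + 5*1) = 2*(-3) + 2**2*(-6 + 5*1) = -6 + 4*(-6 + 5) = -6 + 4*(-1) = -6 - 4 = -10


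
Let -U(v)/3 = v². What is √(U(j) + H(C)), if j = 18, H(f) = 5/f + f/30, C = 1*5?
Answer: 5*I*√1398/6 ≈ 31.158*I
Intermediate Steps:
C = 5
H(f) = 5/f + f/30 (H(f) = 5/f + f*(1/30) = 5/f + f/30)
U(v) = -3*v²
√(U(j) + H(C)) = √(-3*18² + (5/5 + (1/30)*5)) = √(-3*324 + (5*(⅕) + ⅙)) = √(-972 + (1 + ⅙)) = √(-972 + 7/6) = √(-5825/6) = 5*I*√1398/6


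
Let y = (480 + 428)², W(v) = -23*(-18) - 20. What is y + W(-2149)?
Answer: 824858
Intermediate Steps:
W(v) = 394 (W(v) = 414 - 20 = 394)
y = 824464 (y = 908² = 824464)
y + W(-2149) = 824464 + 394 = 824858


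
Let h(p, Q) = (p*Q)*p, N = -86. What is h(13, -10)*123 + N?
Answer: -207956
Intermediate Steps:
h(p, Q) = Q*p² (h(p, Q) = (Q*p)*p = Q*p²)
h(13, -10)*123 + N = -10*13²*123 - 86 = -10*169*123 - 86 = -1690*123 - 86 = -207870 - 86 = -207956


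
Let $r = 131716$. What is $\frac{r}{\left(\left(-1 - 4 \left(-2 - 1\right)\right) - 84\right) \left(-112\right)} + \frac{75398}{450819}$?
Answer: $\frac{14999132363}{921474036} \approx 16.277$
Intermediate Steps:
$\frac{r}{\left(\left(-1 - 4 \left(-2 - 1\right)\right) - 84\right) \left(-112\right)} + \frac{75398}{450819} = \frac{131716}{\left(\left(-1 - 4 \left(-2 - 1\right)\right) - 84\right) \left(-112\right)} + \frac{75398}{450819} = \frac{131716}{\left(\left(-1 - -12\right) - 84\right) \left(-112\right)} + 75398 \cdot \frac{1}{450819} = \frac{131716}{\left(\left(-1 + 12\right) - 84\right) \left(-112\right)} + \frac{75398}{450819} = \frac{131716}{\left(11 - 84\right) \left(-112\right)} + \frac{75398}{450819} = \frac{131716}{\left(-73\right) \left(-112\right)} + \frac{75398}{450819} = \frac{131716}{8176} + \frac{75398}{450819} = 131716 \cdot \frac{1}{8176} + \frac{75398}{450819} = \frac{32929}{2044} + \frac{75398}{450819} = \frac{14999132363}{921474036}$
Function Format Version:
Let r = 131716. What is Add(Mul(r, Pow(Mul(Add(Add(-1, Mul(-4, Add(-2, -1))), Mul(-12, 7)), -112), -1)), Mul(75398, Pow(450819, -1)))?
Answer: Rational(14999132363, 921474036) ≈ 16.277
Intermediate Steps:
Add(Mul(r, Pow(Mul(Add(Add(-1, Mul(-4, Add(-2, -1))), Mul(-12, 7)), -112), -1)), Mul(75398, Pow(450819, -1))) = Add(Mul(131716, Pow(Mul(Add(Add(-1, Mul(-4, Add(-2, -1))), Mul(-12, 7)), -112), -1)), Mul(75398, Pow(450819, -1))) = Add(Mul(131716, Pow(Mul(Add(Add(-1, Mul(-4, -3)), -84), -112), -1)), Mul(75398, Rational(1, 450819))) = Add(Mul(131716, Pow(Mul(Add(Add(-1, 12), -84), -112), -1)), Rational(75398, 450819)) = Add(Mul(131716, Pow(Mul(Add(11, -84), -112), -1)), Rational(75398, 450819)) = Add(Mul(131716, Pow(Mul(-73, -112), -1)), Rational(75398, 450819)) = Add(Mul(131716, Pow(8176, -1)), Rational(75398, 450819)) = Add(Mul(131716, Rational(1, 8176)), Rational(75398, 450819)) = Add(Rational(32929, 2044), Rational(75398, 450819)) = Rational(14999132363, 921474036)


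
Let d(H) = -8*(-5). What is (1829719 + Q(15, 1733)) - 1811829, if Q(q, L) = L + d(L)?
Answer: 19663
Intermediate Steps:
d(H) = 40
Q(q, L) = 40 + L (Q(q, L) = L + 40 = 40 + L)
(1829719 + Q(15, 1733)) - 1811829 = (1829719 + (40 + 1733)) - 1811829 = (1829719 + 1773) - 1811829 = 1831492 - 1811829 = 19663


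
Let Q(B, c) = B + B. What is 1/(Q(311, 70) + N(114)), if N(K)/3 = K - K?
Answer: 1/622 ≈ 0.0016077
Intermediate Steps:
Q(B, c) = 2*B
N(K) = 0 (N(K) = 3*(K - K) = 3*0 = 0)
1/(Q(311, 70) + N(114)) = 1/(2*311 + 0) = 1/(622 + 0) = 1/622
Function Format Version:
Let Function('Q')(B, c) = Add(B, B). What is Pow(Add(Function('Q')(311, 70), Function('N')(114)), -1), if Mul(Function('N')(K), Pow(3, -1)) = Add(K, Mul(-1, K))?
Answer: Rational(1, 622) ≈ 0.0016077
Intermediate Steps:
Function('Q')(B, c) = Mul(2, B)
Function('N')(K) = 0 (Function('N')(K) = Mul(3, Add(K, Mul(-1, K))) = Mul(3, 0) = 0)
Pow(Add(Function('Q')(311, 70), Function('N')(114)), -1) = Pow(Add(Mul(2, 311), 0), -1) = Pow(Add(622, 0), -1) = Pow(622, -1) = Rational(1, 622)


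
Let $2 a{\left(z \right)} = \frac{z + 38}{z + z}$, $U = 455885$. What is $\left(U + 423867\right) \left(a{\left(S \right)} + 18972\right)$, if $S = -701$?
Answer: $\frac{11700294934638}{701} \approx 1.6691 \cdot 10^{10}$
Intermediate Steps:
$a{\left(z \right)} = \frac{38 + z}{4 z}$ ($a{\left(z \right)} = \frac{\left(z + 38\right) \frac{1}{z + z}}{2} = \frac{\left(38 + z\right) \frac{1}{2 z}}{2} = \frac{\frac{1}{2} \frac{1}{z} \left(38 + z\right)}{2} = \frac{38 + z}{4 z}$)
$\left(U + 423867\right) \left(a{\left(S \right)} + 18972\right) = \left(455885 + 423867\right) \left(\frac{38 - 701}{4 \left(-701\right)} + 18972\right) = 879752 \left(\frac{1}{4} \left(- \frac{1}{701}\right) \left(-663\right) + 18972\right) = 879752 \left(\frac{663}{2804} + 18972\right) = 879752 \cdot \frac{53198151}{2804} = \frac{11700294934638}{701}$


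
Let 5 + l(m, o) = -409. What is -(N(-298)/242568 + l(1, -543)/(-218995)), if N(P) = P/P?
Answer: -100642147/53121179160 ≈ -0.0018946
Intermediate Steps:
l(m, o) = -414 (l(m, o) = -5 - 409 = -414)
N(P) = 1
-(N(-298)/242568 + l(1, -543)/(-218995)) = -(1/242568 - 414/(-218995)) = -(1*(1/242568) - 414*(-1/218995)) = -(1/242568 + 414/218995) = -1*100642147/53121179160 = -100642147/53121179160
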